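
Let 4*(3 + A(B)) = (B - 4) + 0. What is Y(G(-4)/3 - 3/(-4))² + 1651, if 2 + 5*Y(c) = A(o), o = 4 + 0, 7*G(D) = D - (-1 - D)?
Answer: 1652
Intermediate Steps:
G(D) = ⅐ + 2*D/7 (G(D) = (D - (-1 - D))/7 = (D + (1 + D))/7 = (1 + 2*D)/7 = ⅐ + 2*D/7)
o = 4
A(B) = -4 + B/4 (A(B) = -3 + ((B - 4) + 0)/4 = -3 + ((-4 + B) + 0)/4 = -3 + (-4 + B)/4 = -3 + (-1 + B/4) = -4 + B/4)
Y(c) = -1 (Y(c) = -⅖ + (-4 + (¼)*4)/5 = -⅖ + (-4 + 1)/5 = -⅖ + (⅕)*(-3) = -⅖ - ⅗ = -1)
Y(G(-4)/3 - 3/(-4))² + 1651 = (-1)² + 1651 = 1 + 1651 = 1652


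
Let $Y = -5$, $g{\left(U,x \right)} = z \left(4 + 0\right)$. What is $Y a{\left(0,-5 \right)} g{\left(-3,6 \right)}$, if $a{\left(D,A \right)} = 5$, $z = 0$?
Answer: $0$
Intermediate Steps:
$g{\left(U,x \right)} = 0$ ($g{\left(U,x \right)} = 0 \left(4 + 0\right) = 0 \cdot 4 = 0$)
$Y a{\left(0,-5 \right)} g{\left(-3,6 \right)} = \left(-5\right) 5 \cdot 0 = \left(-25\right) 0 = 0$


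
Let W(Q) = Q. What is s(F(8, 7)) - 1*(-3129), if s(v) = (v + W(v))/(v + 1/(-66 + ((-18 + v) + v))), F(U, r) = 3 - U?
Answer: 1474699/471 ≈ 3131.0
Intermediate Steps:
s(v) = 2*v/(v + 1/(-84 + 2*v)) (s(v) = (v + v)/(v + 1/(-66 + ((-18 + v) + v))) = (2*v)/(v + 1/(-66 + (-18 + 2*v))) = (2*v)/(v + 1/(-84 + 2*v)) = 2*v/(v + 1/(-84 + 2*v)))
s(F(8, 7)) - 1*(-3129) = 4*(3 - 1*8)*(-42 + (3 - 1*8))/(1 - 84*(3 - 1*8) + 2*(3 - 1*8)**2) - 1*(-3129) = 4*(3 - 8)*(-42 + (3 - 8))/(1 - 84*(3 - 8) + 2*(3 - 8)**2) + 3129 = 4*(-5)*(-42 - 5)/(1 - 84*(-5) + 2*(-5)**2) + 3129 = 4*(-5)*(-47)/(1 + 420 + 2*25) + 3129 = 4*(-5)*(-47)/(1 + 420 + 50) + 3129 = 4*(-5)*(-47)/471 + 3129 = 4*(-5)*(1/471)*(-47) + 3129 = 940/471 + 3129 = 1474699/471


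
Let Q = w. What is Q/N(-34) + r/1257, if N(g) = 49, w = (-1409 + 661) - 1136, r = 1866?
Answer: -758918/20531 ≈ -36.964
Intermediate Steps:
w = -1884 (w = -748 - 1136 = -1884)
Q = -1884
Q/N(-34) + r/1257 = -1884/49 + 1866/1257 = -1884*1/49 + 1866*(1/1257) = -1884/49 + 622/419 = -758918/20531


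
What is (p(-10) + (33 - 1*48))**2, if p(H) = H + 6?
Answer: 361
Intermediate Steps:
p(H) = 6 + H
(p(-10) + (33 - 1*48))**2 = ((6 - 10) + (33 - 1*48))**2 = (-4 + (33 - 48))**2 = (-4 - 15)**2 = (-19)**2 = 361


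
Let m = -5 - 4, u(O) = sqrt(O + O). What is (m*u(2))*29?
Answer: -522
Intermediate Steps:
u(O) = sqrt(2)*sqrt(O) (u(O) = sqrt(2*O) = sqrt(2)*sqrt(O))
m = -9
(m*u(2))*29 = -9*sqrt(2)*sqrt(2)*29 = -9*2*29 = -18*29 = -522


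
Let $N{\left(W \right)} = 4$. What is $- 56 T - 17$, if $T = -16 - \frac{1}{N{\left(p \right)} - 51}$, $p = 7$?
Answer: $\frac{41257}{47} \approx 877.81$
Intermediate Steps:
$T = - \frac{751}{47}$ ($T = -16 - \frac{1}{4 - 51} = -16 - \frac{1}{-47} = -16 - - \frac{1}{47} = -16 + \frac{1}{47} = - \frac{751}{47} \approx -15.979$)
$- 56 T - 17 = \left(-56\right) \left(- \frac{751}{47}\right) - 17 = \frac{42056}{47} - 17 = \frac{41257}{47}$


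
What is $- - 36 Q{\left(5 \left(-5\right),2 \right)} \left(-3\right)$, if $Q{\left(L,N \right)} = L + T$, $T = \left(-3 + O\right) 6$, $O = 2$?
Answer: $3348$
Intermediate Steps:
$T = -6$ ($T = \left(-3 + 2\right) 6 = \left(-1\right) 6 = -6$)
$Q{\left(L,N \right)} = -6 + L$ ($Q{\left(L,N \right)} = L - 6 = -6 + L$)
$- - 36 Q{\left(5 \left(-5\right),2 \right)} \left(-3\right) = - - 36 \left(-6 + 5 \left(-5\right)\right) \left(-3\right) = - - 36 \left(-6 - 25\right) \left(-3\right) = - \left(-36\right) \left(-31\right) \left(-3\right) = - 1116 \left(-3\right) = \left(-1\right) \left(-3348\right) = 3348$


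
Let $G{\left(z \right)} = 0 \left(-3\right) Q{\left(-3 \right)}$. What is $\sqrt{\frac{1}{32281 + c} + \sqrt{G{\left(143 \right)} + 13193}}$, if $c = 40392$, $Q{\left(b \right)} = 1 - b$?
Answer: $\frac{\sqrt{72673 + 5281364929 \sqrt{13193}}}{72673} \approx 10.717$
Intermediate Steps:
$G{\left(z \right)} = 0$ ($G{\left(z \right)} = 0 \left(-3\right) \left(1 - -3\right) = 0 \left(1 + 3\right) = 0 \cdot 4 = 0$)
$\sqrt{\frac{1}{32281 + c} + \sqrt{G{\left(143 \right)} + 13193}} = \sqrt{\frac{1}{32281 + 40392} + \sqrt{0 + 13193}} = \sqrt{\frac{1}{72673} + \sqrt{13193}}$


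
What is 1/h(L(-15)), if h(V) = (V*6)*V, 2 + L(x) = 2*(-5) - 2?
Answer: 1/1176 ≈ 0.00085034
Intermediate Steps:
L(x) = -14 (L(x) = -2 + (2*(-5) - 2) = -2 + (-10 - 2) = -2 - 12 = -14)
h(V) = 6*V² (h(V) = (6*V)*V = 6*V²)
1/h(L(-15)) = 1/(6*(-14)²) = 1/(6*196) = 1/1176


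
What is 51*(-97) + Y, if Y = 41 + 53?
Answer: -4853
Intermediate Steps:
Y = 94
51*(-97) + Y = 51*(-97) + 94 = -4947 + 94 = -4853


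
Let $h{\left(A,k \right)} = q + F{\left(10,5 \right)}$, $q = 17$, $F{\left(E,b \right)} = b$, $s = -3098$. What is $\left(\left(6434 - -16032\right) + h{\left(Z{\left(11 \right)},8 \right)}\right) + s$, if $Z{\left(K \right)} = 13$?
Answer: $19390$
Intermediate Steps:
$h{\left(A,k \right)} = 22$ ($h{\left(A,k \right)} = 17 + 5 = 22$)
$\left(\left(6434 - -16032\right) + h{\left(Z{\left(11 \right)},8 \right)}\right) + s = \left(\left(6434 - -16032\right) + 22\right) - 3098 = \left(\left(6434 + 16032\right) + 22\right) - 3098 = \left(22466 + 22\right) - 3098 = 22488 - 3098 = 19390$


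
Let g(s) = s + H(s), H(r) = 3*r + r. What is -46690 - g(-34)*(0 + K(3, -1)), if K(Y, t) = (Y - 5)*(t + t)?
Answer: -46010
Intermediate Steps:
K(Y, t) = 2*t*(-5 + Y) (K(Y, t) = (-5 + Y)*(2*t) = 2*t*(-5 + Y))
H(r) = 4*r
g(s) = 5*s (g(s) = s + 4*s = 5*s)
-46690 - g(-34)*(0 + K(3, -1)) = -46690 - 5*(-34)*(0 + 2*(-1)*(-5 + 3)) = -46690 - (-170)*(0 + 2*(-1)*(-2)) = -46690 - (-170)*(0 + 4) = -46690 - (-170)*4 = -46690 - 1*(-680) = -46690 + 680 = -46010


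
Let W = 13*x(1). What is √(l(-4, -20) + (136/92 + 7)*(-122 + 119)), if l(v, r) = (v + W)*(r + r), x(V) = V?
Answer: 3*I*√22655/23 ≈ 19.633*I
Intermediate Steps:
W = 13 (W = 13*1 = 13)
l(v, r) = 2*r*(13 + v) (l(v, r) = (v + 13)*(r + r) = (13 + v)*(2*r) = 2*r*(13 + v))
√(l(-4, -20) + (136/92 + 7)*(-122 + 119)) = √(2*(-20)*(13 - 4) + (136/92 + 7)*(-122 + 119)) = √(2*(-20)*9 + (136*(1/92) + 7)*(-3)) = √(-360 + (34/23 + 7)*(-3)) = √(-360 + (195/23)*(-3)) = √(-360 - 585/23) = √(-8865/23) = 3*I*√22655/23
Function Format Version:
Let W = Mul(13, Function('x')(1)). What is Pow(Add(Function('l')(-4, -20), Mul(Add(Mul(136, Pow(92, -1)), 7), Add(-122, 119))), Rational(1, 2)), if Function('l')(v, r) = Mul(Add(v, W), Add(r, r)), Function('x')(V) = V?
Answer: Mul(Rational(3, 23), I, Pow(22655, Rational(1, 2))) ≈ Mul(19.633, I)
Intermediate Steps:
W = 13 (W = Mul(13, 1) = 13)
Function('l')(v, r) = Mul(2, r, Add(13, v)) (Function('l')(v, r) = Mul(Add(v, 13), Add(r, r)) = Mul(Add(13, v), Mul(2, r)) = Mul(2, r, Add(13, v)))
Pow(Add(Function('l')(-4, -20), Mul(Add(Mul(136, Pow(92, -1)), 7), Add(-122, 119))), Rational(1, 2)) = Pow(Add(Mul(2, -20, Add(13, -4)), Mul(Add(Mul(136, Pow(92, -1)), 7), Add(-122, 119))), Rational(1, 2)) = Pow(Add(Mul(2, -20, 9), Mul(Add(Mul(136, Rational(1, 92)), 7), -3)), Rational(1, 2)) = Pow(Add(-360, Mul(Add(Rational(34, 23), 7), -3)), Rational(1, 2)) = Pow(Add(-360, Mul(Rational(195, 23), -3)), Rational(1, 2)) = Pow(Add(-360, Rational(-585, 23)), Rational(1, 2)) = Pow(Rational(-8865, 23), Rational(1, 2)) = Mul(Rational(3, 23), I, Pow(22655, Rational(1, 2)))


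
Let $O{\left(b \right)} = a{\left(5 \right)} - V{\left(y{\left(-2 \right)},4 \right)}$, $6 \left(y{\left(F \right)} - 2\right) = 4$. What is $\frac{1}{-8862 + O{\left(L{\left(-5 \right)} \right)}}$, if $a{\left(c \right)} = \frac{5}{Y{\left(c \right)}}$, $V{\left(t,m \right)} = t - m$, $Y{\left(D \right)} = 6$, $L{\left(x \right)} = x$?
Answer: $- \frac{6}{53159} \approx -0.00011287$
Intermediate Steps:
$y{\left(F \right)} = \frac{8}{3}$ ($y{\left(F \right)} = 2 + \frac{1}{6} \cdot 4 = 2 + \frac{2}{3} = \frac{8}{3}$)
$a{\left(c \right)} = \frac{5}{6}$
$O{\left(b \right)} = \frac{13}{6}$ ($O{\left(b \right)} = \frac{5}{6} - \left(\frac{8}{3} - 4\right) = \frac{5}{6} - - \frac{4}{3} = \frac{5}{6} + \frac{4}{3} = \frac{13}{6}$)
$\frac{1}{-8862 + O{\left(L{\left(-5 \right)} \right)}} = \frac{1}{-8862 + \frac{13}{6}} = \frac{1}{- \frac{53159}{6}} = - \frac{6}{53159}$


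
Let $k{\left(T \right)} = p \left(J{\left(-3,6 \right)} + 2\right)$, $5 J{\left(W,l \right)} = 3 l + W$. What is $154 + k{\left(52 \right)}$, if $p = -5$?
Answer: $129$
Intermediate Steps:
$J{\left(W,l \right)} = \frac{W}{5} + \frac{3 l}{5}$ ($J{\left(W,l \right)} = \frac{3 l + W}{5} = \frac{W + 3 l}{5} = \frac{W}{5} + \frac{3 l}{5}$)
$k{\left(T \right)} = -25$ ($k{\left(T \right)} = - 5 \left(\left(\frac{1}{5} \left(-3\right) + \frac{3}{5} \cdot 6\right) + 2\right) = - 5 \left(\left(- \frac{3}{5} + \frac{18}{5}\right) + 2\right) = - 5 \left(3 + 2\right) = \left(-5\right) 5 = -25$)
$154 + k{\left(52 \right)} = 154 - 25 = 129$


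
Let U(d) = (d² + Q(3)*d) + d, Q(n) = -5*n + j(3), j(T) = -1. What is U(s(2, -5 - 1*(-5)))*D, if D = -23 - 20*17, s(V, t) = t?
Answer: 0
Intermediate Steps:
Q(n) = -1 - 5*n (Q(n) = -5*n - 1 = -1 - 5*n)
U(d) = d² - 15*d (U(d) = (d² + (-1 - 5*3)*d) + d = (d² + (-1 - 15)*d) + d = (d² - 16*d) + d = d² - 15*d)
D = -363 (D = -23 - 340 = -363)
U(s(2, -5 - 1*(-5)))*D = ((-5 - 1*(-5))*(-15 + (-5 - 1*(-5))))*(-363) = ((-5 + 5)*(-15 + (-5 + 5)))*(-363) = (0*(-15 + 0))*(-363) = (0*(-15))*(-363) = 0*(-363) = 0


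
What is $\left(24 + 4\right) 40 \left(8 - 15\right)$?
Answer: $-7840$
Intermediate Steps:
$\left(24 + 4\right) 40 \left(8 - 15\right) = 28 \cdot 40 \left(-7\right) = 1120 \left(-7\right) = -7840$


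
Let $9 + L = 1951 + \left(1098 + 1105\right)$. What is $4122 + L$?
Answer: $8267$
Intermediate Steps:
$L = 4145$ ($L = -9 + \left(1951 + \left(1098 + 1105\right)\right) = -9 + \left(1951 + 2203\right) = -9 + 4154 = 4145$)
$4122 + L = 4122 + 4145 = 8267$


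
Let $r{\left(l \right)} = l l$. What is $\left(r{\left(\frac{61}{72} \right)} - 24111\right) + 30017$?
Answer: $\frac{30620425}{5184} \approx 5906.7$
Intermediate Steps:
$r{\left(l \right)} = l^{2}$
$\left(r{\left(\frac{61}{72} \right)} - 24111\right) + 30017 = \left(\left(\frac{61}{72}\right)^{2} - 24111\right) + 30017 = \left(\frac{3721}{5184} - 24111\right) + 30017 = - \frac{124987703}{5184} + 30017 = \frac{30620425}{5184}$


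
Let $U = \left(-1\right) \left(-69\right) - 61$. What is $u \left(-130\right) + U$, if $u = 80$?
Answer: $-10392$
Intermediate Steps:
$U = 8$ ($U = 69 - 61 = 8$)
$u \left(-130\right) + U = 80 \left(-130\right) + 8 = -10400 + 8 = -10392$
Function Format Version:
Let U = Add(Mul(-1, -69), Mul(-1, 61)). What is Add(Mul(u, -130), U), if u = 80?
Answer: -10392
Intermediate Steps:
U = 8 (U = Add(69, -61) = 8)
Add(Mul(u, -130), U) = Add(Mul(80, -130), 8) = Add(-10400, 8) = -10392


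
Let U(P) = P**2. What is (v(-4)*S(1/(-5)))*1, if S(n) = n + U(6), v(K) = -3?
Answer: -537/5 ≈ -107.40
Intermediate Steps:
S(n) = 36 + n (S(n) = n + 6**2 = n + 36 = 36 + n)
(v(-4)*S(1/(-5)))*1 = -3*(36 + 1/(-5))*1 = -3*(36 - 1/5)*1 = -3*179/5*1 = -537/5*1 = -537/5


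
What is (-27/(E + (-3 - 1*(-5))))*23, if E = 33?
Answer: -621/35 ≈ -17.743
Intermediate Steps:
(-27/(E + (-3 - 1*(-5))))*23 = (-27/(33 + (-3 - 1*(-5))))*23 = (-27/(33 + (-3 + 5)))*23 = (-27/(33 + 2))*23 = (-27/35)*23 = ((1/35)*(-27))*23 = -27/35*23 = -621/35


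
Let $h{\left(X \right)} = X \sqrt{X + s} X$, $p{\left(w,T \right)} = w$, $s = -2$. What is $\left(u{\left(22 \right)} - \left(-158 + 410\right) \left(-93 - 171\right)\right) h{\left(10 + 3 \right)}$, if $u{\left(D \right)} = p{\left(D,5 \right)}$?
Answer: $11246950 \sqrt{11} \approx 3.7302 \cdot 10^{7}$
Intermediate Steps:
$u{\left(D \right)} = D$
$h{\left(X \right)} = X^{2} \sqrt{-2 + X}$ ($h{\left(X \right)} = X \sqrt{X - 2} X = X \sqrt{-2 + X} X = X^{2} \sqrt{-2 + X}$)
$\left(u{\left(22 \right)} - \left(-158 + 410\right) \left(-93 - 171\right)\right) h{\left(10 + 3 \right)} = \left(22 - \left(-158 + 410\right) \left(-93 - 171\right)\right) \left(10 + 3\right)^{2} \sqrt{-2 + \left(10 + 3\right)} = \left(22 - 252 \left(-264\right)\right) 13^{2} \sqrt{-2 + 13} = \left(22 - -66528\right) 169 \sqrt{11} = \left(22 + 66528\right) 169 \sqrt{11} = 66550 \cdot 169 \sqrt{11} = 11246950 \sqrt{11}$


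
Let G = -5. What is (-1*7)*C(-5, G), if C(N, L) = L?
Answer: 35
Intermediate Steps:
(-1*7)*C(-5, G) = -1*7*(-5) = -7*(-5) = 35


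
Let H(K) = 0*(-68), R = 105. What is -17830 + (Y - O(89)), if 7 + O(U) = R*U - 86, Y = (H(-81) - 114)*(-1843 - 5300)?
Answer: 787220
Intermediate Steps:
H(K) = 0
Y = 814302 (Y = (0 - 114)*(-1843 - 5300) = -114*(-7143) = 814302)
O(U) = -93 + 105*U (O(U) = -7 + (105*U - 86) = -7 + (-86 + 105*U) = -93 + 105*U)
-17830 + (Y - O(89)) = -17830 + (814302 - (-93 + 105*89)) = -17830 + (814302 - (-93 + 9345)) = -17830 + (814302 - 1*9252) = -17830 + (814302 - 9252) = -17830 + 805050 = 787220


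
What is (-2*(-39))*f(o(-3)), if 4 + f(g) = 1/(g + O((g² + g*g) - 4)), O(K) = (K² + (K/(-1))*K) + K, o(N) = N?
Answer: -3354/11 ≈ -304.91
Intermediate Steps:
O(K) = K (O(K) = (K² + (K*(-1))*K) + K = (K² + (-K)*K) + K = (K² - K²) + K = 0 + K = K)
f(g) = -4 + 1/(-4 + g + 2*g²) (f(g) = -4 + 1/(g + ((g² + g*g) - 4)) = -4 + 1/(g + ((g² + g²) - 4)) = -4 + 1/(g + (2*g² - 4)) = -4 + 1/(g + (-4 + 2*g²)) = -4 + 1/(-4 + g + 2*g²))
(-2*(-39))*f(o(-3)) = (-2*(-39))*((17 - 8*(-3)² - 4*(-3))/(-4 - 3 + 2*(-3)²)) = 78*((17 - 8*9 + 12)/(-4 - 3 + 2*9)) = 78*((17 - 72 + 12)/(-4 - 3 + 18)) = 78*(-43/11) = -3354/11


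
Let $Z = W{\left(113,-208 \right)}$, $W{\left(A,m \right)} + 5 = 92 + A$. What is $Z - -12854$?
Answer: $13054$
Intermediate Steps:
$W{\left(A,m \right)} = 87 + A$ ($W{\left(A,m \right)} = -5 + \left(92 + A\right) = 87 + A$)
$Z = 200$ ($Z = 87 + 113 = 200$)
$Z - -12854 = 200 - -12854 = 200 + 12854 = 13054$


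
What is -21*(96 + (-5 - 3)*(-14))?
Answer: -4368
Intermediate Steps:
-21*(96 + (-5 - 3)*(-14)) = -21*(96 - 8*(-14)) = -21*(96 + 112) = -21*208 = -4368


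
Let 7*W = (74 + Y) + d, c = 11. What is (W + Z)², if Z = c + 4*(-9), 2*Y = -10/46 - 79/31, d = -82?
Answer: 17283046225/24910081 ≈ 693.82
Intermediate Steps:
Y = -986/713 (Y = (-10/46 - 79/31)/2 = (-10*1/46 - 79*1/31)/2 = (-5/23 - 79/31)/2 = (½)*(-1972/713) = -986/713 ≈ -1.3829)
Z = -25 (Z = 11 + 4*(-9) = 11 - 36 = -25)
W = -6690/4991 (W = ((74 - 986/713) - 82)/7 = (51776/713 - 82)/7 = (⅐)*(-6690/713) = -6690/4991 ≈ -1.3404)
(W + Z)² = (-6690/4991 - 25)² = (-131465/4991)² = 17283046225/24910081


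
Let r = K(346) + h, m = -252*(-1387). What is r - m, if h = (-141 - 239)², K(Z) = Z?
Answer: -204778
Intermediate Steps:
h = 144400 (h = (-380)² = 144400)
m = 349524
r = 144746 (r = 346 + 144400 = 144746)
r - m = 144746 - 1*349524 = 144746 - 349524 = -204778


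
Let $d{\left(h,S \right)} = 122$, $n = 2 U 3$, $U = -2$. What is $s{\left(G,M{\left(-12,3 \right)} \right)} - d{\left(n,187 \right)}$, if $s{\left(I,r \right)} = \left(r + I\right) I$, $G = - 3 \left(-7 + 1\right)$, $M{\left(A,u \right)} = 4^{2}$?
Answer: $490$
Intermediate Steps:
$M{\left(A,u \right)} = 16$
$n = -12$ ($n = 2 \left(-2\right) 3 = \left(-4\right) 3 = -12$)
$G = 18$ ($G = \left(-3\right) \left(-6\right) = 18$)
$s{\left(I,r \right)} = I \left(I + r\right)$ ($s{\left(I,r \right)} = \left(I + r\right) I = I \left(I + r\right)$)
$s{\left(G,M{\left(-12,3 \right)} \right)} - d{\left(n,187 \right)} = 18 \left(18 + 16\right) - 122 = 18 \cdot 34 - 122 = 612 - 122 = 490$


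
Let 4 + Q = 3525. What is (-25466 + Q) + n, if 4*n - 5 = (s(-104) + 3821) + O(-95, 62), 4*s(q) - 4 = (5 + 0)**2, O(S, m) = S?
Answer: -336167/16 ≈ -21010.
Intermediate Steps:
Q = 3521 (Q = -4 + 3525 = 3521)
s(q) = 29/4 (s(q) = 1 + (5 + 0)**2/4 = 1 + (1/4)*5**2 = 1 + (1/4)*25 = 1 + 25/4 = 29/4)
n = 14953/16 (n = 5/4 + ((29/4 + 3821) - 95)/4 = 5/4 + (15313/4 - 95)/4 = 5/4 + (1/4)*(14933/4) = 5/4 + 14933/16 = 14953/16 ≈ 934.56)
(-25466 + Q) + n = (-25466 + 3521) + 14953/16 = -21945 + 14953/16 = -336167/16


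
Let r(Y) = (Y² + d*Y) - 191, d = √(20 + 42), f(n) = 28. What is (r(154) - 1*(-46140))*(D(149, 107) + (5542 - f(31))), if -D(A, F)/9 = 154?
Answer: 287577120 + 635712*√62 ≈ 2.9258e+8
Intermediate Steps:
D(A, F) = -1386 (D(A, F) = -9*154 = -1386)
d = √62 ≈ 7.8740
r(Y) = -191 + Y² + Y*√62 (r(Y) = (Y² + √62*Y) - 191 = (Y² + Y*√62) - 191 = -191 + Y² + Y*√62)
(r(154) - 1*(-46140))*(D(149, 107) + (5542 - f(31))) = ((-191 + 154² + 154*√62) - 1*(-46140))*(-1386 + (5542 - 1*28)) = ((-191 + 23716 + 154*√62) + 46140)*(-1386 + (5542 - 28)) = ((23525 + 154*√62) + 46140)*(-1386 + 5514) = (69665 + 154*√62)*4128 = 287577120 + 635712*√62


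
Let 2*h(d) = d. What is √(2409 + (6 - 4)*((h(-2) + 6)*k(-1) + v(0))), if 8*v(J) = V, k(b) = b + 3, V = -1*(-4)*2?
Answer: √2431 ≈ 49.305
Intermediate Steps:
h(d) = d/2
V = 8 (V = 4*2 = 8)
k(b) = 3 + b
v(J) = 1 (v(J) = (⅛)*8 = 1)
√(2409 + (6 - 4)*((h(-2) + 6)*k(-1) + v(0))) = √(2409 + (6 - 4)*(((½)*(-2) + 6)*(3 - 1) + 1)) = √(2409 + 2*((-1 + 6)*2 + 1)) = √(2409 + 2*(5*2 + 1)) = √(2409 + 2*(10 + 1)) = √(2409 + 2*11) = √(2409 + 22) = √2431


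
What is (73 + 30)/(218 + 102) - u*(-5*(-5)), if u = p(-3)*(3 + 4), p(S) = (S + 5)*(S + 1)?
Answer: 224103/320 ≈ 700.32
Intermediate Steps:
p(S) = (1 + S)*(5 + S) (p(S) = (5 + S)*(1 + S) = (1 + S)*(5 + S))
u = -28 (u = (5 + (-3)**2 + 6*(-3))*(3 + 4) = (5 + 9 - 18)*7 = -4*7 = -28)
(73 + 30)/(218 + 102) - u*(-5*(-5)) = (73 + 30)/(218 + 102) - (-28)*(-5*(-5)) = 103/320 - (-28)*25 = 103*(1/320) - 1*(-700) = 103/320 + 700 = 224103/320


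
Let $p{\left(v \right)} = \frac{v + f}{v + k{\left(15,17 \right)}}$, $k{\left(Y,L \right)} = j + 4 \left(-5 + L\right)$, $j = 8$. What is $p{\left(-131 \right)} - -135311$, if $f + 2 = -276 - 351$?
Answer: $\frac{2029817}{15} \approx 1.3532 \cdot 10^{5}$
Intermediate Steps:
$k{\left(Y,L \right)} = -12 + 4 L$ ($k{\left(Y,L \right)} = 8 + 4 \left(-5 + L\right) = 8 + \left(-20 + 4 L\right) = -12 + 4 L$)
$f = -629$ ($f = -2 - 627 = -629$)
$p{\left(v \right)} = \frac{-629 + v}{56 + v}$ ($p{\left(v \right)} = \frac{v - 629}{v + \left(-12 + 4 \cdot 17\right)} = \frac{-629 + v}{v + \left(-12 + 68\right)} = \frac{-629 + v}{v + 56} = \frac{-629 + v}{56 + v}$)
$p{\left(-131 \right)} - -135311 = \frac{-629 - 131}{56 - 131} - -135311 = \frac{1}{-75} \left(-760\right) + 135311 = \left(- \frac{1}{75}\right) \left(-760\right) + 135311 = \frac{152}{15} + 135311 = \frac{2029817}{15}$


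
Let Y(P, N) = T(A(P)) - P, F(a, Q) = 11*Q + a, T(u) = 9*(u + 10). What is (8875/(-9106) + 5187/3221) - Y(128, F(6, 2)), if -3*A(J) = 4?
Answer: 1485167747/29330426 ≈ 50.636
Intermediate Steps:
A(J) = -4/3 (A(J) = -⅓*4 = -4/3)
T(u) = 90 + 9*u (T(u) = 9*(10 + u) = 90 + 9*u)
F(a, Q) = a + 11*Q
Y(P, N) = 78 - P (Y(P, N) = (90 + 9*(-4/3)) - P = (90 - 12) - P = 78 - P)
(8875/(-9106) + 5187/3221) - Y(128, F(6, 2)) = (8875/(-9106) + 5187/3221) - (78 - 1*128) = (8875*(-1/9106) + 5187*(1/3221)) - (78 - 128) = (-8875/9106 + 5187/3221) - 1*(-50) = 18646447/29330426 + 50 = 1485167747/29330426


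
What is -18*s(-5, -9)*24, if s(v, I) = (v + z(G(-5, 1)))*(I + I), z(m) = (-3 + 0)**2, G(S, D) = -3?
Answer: 31104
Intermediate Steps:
z(m) = 9 (z(m) = (-3)**2 = 9)
s(v, I) = 2*I*(9 + v) (s(v, I) = (v + 9)*(I + I) = (9 + v)*(2*I) = 2*I*(9 + v))
-18*s(-5, -9)*24 = -36*(-9)*(9 - 5)*24 = -36*(-9)*4*24 = -18*(-72)*24 = 1296*24 = 31104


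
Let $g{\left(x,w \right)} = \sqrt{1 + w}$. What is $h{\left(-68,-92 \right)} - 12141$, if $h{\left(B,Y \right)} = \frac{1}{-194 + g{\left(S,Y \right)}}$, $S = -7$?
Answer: $- \frac{458043701}{37727} - \frac{i \sqrt{91}}{37727} \approx -12141.0 - 0.00025285 i$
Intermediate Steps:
$h{\left(B,Y \right)} = \frac{1}{-194 + \sqrt{1 + Y}}$
$h{\left(-68,-92 \right)} - 12141 = \frac{1}{-194 + \sqrt{1 - 92}} - 12141 = \frac{1}{-194 + \sqrt{-91}} - 12141 = \frac{1}{-194 + i \sqrt{91}} - 12141 = -12141 + \frac{1}{-194 + i \sqrt{91}}$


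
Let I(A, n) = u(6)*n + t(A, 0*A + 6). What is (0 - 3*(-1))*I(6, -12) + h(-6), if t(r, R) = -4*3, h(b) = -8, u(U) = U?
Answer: -260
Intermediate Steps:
t(r, R) = -12
I(A, n) = -12 + 6*n (I(A, n) = 6*n - 12 = -12 + 6*n)
(0 - 3*(-1))*I(6, -12) + h(-6) = (0 - 3*(-1))*(-12 + 6*(-12)) - 8 = (0 + 3)*(-12 - 72) - 8 = 3*(-84) - 8 = -252 - 8 = -260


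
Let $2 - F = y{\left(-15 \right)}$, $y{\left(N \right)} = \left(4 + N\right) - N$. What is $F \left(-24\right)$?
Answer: $48$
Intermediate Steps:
$y{\left(N \right)} = 4$
$F = -2$ ($F = 2 - 4 = -2$)
$F \left(-24\right) = \left(-2\right) \left(-24\right) = 48$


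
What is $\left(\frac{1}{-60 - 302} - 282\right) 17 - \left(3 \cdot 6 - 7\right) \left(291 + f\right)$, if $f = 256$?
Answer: $- \frac{3913599}{362} \approx -10811.0$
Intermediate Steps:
$\left(\frac{1}{-60 - 302} - 282\right) 17 - \left(3 \cdot 6 - 7\right) \left(291 + f\right) = \left(\frac{1}{-60 - 302} - 282\right) 17 - \left(3 \cdot 6 - 7\right) \left(291 + 256\right) = \left(\frac{1}{-362} - 282\right) 17 - \left(18 - 7\right) 547 = \left(- \frac{1}{362} - 282\right) 17 - 11 \cdot 547 = \left(- \frac{102085}{362}\right) 17 - 6017 = - \frac{1735445}{362} - 6017 = - \frac{3913599}{362}$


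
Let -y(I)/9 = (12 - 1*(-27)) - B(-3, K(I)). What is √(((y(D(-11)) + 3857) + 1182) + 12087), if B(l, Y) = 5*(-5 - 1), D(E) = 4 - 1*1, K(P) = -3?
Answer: √16505 ≈ 128.47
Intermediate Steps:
D(E) = 3 (D(E) = 4 - 1 = 3)
B(l, Y) = -30 (B(l, Y) = 5*(-6) = -30)
y(I) = -621 (y(I) = -9*((12 - 1*(-27)) - 1*(-30)) = -9*((12 + 27) + 30) = -9*(39 + 30) = -9*69 = -621)
√(((y(D(-11)) + 3857) + 1182) + 12087) = √(((-621 + 3857) + 1182) + 12087) = √((3236 + 1182) + 12087) = √(4418 + 12087) = √16505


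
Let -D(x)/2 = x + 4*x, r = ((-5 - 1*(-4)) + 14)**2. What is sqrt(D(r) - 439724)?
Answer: 3*I*sqrt(49046) ≈ 664.39*I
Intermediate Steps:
r = 169 (r = ((-5 + 4) + 14)**2 = (-1 + 14)**2 = 13**2 = 169)
D(x) = -10*x (D(x) = -2*(x + 4*x) = -10*x)
sqrt(D(r) - 439724) = sqrt(-10*169 - 439724) = sqrt(-1690 - 439724) = sqrt(-441414) = 3*I*sqrt(49046)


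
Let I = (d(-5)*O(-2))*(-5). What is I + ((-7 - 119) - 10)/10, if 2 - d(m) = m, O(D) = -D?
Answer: -418/5 ≈ -83.600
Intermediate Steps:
d(m) = 2 - m
I = -70 (I = ((2 - 1*(-5))*(-1*(-2)))*(-5) = ((2 + 5)*2)*(-5) = (7*2)*(-5) = 14*(-5) = -70)
I + ((-7 - 119) - 10)/10 = -70 + ((-7 - 119) - 10)/10 = -70 + (-126 - 10)*(⅒) = -70 - 136*⅒ = -70 - 68/5 = -418/5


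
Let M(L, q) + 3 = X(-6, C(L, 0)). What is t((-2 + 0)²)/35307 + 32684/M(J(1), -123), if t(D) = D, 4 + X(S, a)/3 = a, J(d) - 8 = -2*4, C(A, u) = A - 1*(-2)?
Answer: -14246592/3923 ≈ -3631.6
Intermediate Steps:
C(A, u) = 2 + A (C(A, u) = A + 2 = 2 + A)
J(d) = 0 (J(d) = 8 - 2*4 = 8 - 8 = 0)
X(S, a) = -12 + 3*a
M(L, q) = -9 + 3*L (M(L, q) = -3 + (-12 + 3*(2 + L)) = -3 + (-12 + (6 + 3*L)) = -3 + (-6 + 3*L) = -9 + 3*L)
t((-2 + 0)²)/35307 + 32684/M(J(1), -123) = (-2 + 0)²/35307 + 32684/(-9 + 3*0) = (-2)²*(1/35307) + 32684/(-9 + 0) = 4*(1/35307) + 32684/(-9) = 4/35307 + 32684*(-⅑) = 4/35307 - 32684/9 = -14246592/3923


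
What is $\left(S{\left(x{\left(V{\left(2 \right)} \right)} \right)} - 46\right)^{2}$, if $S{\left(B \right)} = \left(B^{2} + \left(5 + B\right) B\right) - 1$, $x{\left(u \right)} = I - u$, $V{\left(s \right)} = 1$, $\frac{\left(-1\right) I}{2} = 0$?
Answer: $2500$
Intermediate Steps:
$I = 0$ ($I = \left(-2\right) 0 = 0$)
$x{\left(u \right)} = - u$ ($x{\left(u \right)} = 0 - u = - u$)
$S{\left(B \right)} = -1 + B^{2} + B \left(5 + B\right)$ ($S{\left(B \right)} = \left(B^{2} + B \left(5 + B\right)\right) - 1 = -1 + B^{2} + B \left(5 + B\right)$)
$\left(S{\left(x{\left(V{\left(2 \right)} \right)} \right)} - 46\right)^{2} = \left(\left(-1 + 2 \left(\left(-1\right) 1\right)^{2} + 5 \left(\left(-1\right) 1\right)\right) - 46\right)^{2} = \left(\left(-1 + 2 \left(-1\right)^{2} + 5 \left(-1\right)\right) - 46\right)^{2} = \left(\left(-1 + 2 \cdot 1 - 5\right) - 46\right)^{2} = \left(\left(-1 + 2 - 5\right) - 46\right)^{2} = \left(-4 - 46\right)^{2} = \left(-50\right)^{2} = 2500$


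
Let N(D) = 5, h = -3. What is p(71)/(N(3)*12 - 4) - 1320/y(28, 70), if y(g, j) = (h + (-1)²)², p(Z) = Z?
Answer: -18409/56 ≈ -328.73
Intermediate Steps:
y(g, j) = 4 (y(g, j) = (-3 + (-1)²)² = (-3 + 1)² = (-2)² = 4)
p(71)/(N(3)*12 - 4) - 1320/y(28, 70) = 71/(5*12 - 4) - 1320/4 = 71/(60 - 4) - 1320*¼ = 71/56 - 330 = -18409/56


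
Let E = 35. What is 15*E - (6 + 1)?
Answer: 518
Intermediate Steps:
15*E - (6 + 1) = 15*35 - (6 + 1) = 525 - 1*7 = 525 - 7 = 518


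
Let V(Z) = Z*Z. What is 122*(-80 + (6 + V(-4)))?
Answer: -7076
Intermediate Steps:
V(Z) = Z²
122*(-80 + (6 + V(-4))) = 122*(-80 + (6 + (-4)²)) = 122*(-80 + (6 + 16)) = 122*(-80 + 22) = 122*(-58) = -7076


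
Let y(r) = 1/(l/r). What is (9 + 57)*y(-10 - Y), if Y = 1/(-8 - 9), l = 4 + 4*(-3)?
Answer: 5577/68 ≈ 82.015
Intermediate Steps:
l = -8 (l = 4 - 12 = -8)
Y = -1/17 (Y = 1/(-17) = -1/17 ≈ -0.058824)
y(r) = -r/8 (y(r) = 1/(-8/r) = -r/8)
(9 + 57)*y(-10 - Y) = (9 + 57)*(-(-10 - 1*(-1/17))/8) = 66*(-(-10 + 1/17)/8) = 66*(-1/8*(-169/17)) = 66*(169/136) = 5577/68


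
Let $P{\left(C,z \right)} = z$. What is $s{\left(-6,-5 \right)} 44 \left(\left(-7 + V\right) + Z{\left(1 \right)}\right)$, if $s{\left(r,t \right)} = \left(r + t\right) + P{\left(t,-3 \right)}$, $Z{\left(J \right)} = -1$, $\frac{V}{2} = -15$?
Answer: $23408$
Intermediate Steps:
$V = -30$ ($V = 2 \left(-15\right) = -30$)
$s{\left(r,t \right)} = -3 + r + t$ ($s{\left(r,t \right)} = \left(r + t\right) - 3 = -3 + r + t$)
$s{\left(-6,-5 \right)} 44 \left(\left(-7 + V\right) + Z{\left(1 \right)}\right) = \left(-3 - 6 - 5\right) 44 \left(\left(-7 - 30\right) - 1\right) = \left(-14\right) 44 \left(-37 - 1\right) = \left(-616\right) \left(-38\right) = 23408$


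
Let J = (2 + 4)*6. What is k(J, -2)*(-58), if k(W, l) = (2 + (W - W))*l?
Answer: 232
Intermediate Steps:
J = 36 (J = 6*6 = 36)
k(W, l) = 2*l (k(W, l) = (2 + 0)*l = 2*l)
k(J, -2)*(-58) = (2*(-2))*(-58) = -4*(-58) = 232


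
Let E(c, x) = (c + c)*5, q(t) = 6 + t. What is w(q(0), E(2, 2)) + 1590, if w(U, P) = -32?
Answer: 1558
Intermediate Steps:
E(c, x) = 10*c (E(c, x) = (2*c)*5 = 10*c)
w(q(0), E(2, 2)) + 1590 = -32 + 1590 = 1558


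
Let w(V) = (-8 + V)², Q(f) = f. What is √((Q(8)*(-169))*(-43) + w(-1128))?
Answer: 6*√37462 ≈ 1161.3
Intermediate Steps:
√((Q(8)*(-169))*(-43) + w(-1128)) = √((8*(-169))*(-43) + (-8 - 1128)²) = √(-1352*(-43) + (-1136)²) = √(58136 + 1290496) = √1348632 = 6*√37462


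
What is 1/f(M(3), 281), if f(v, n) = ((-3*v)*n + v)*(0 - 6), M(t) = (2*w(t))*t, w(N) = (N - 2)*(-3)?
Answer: -1/90936 ≈ -1.0997e-5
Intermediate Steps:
w(N) = 6 - 3*N (w(N) = (-2 + N)*(-3) = 6 - 3*N)
M(t) = t*(12 - 6*t) (M(t) = (2*(6 - 3*t))*t = (12 - 6*t)*t = t*(12 - 6*t))
f(v, n) = -6*v + 18*n*v (f(v, n) = (-3*n*v + v)*(-6) = (v - 3*n*v)*(-6) = -6*v + 18*n*v)
1/f(M(3), 281) = 1/(6*(6*3*(2 - 1*3))*(-1 + 3*281)) = 1/(6*(6*3*(2 - 3))*(-1 + 843)) = 1/(6*(6*3*(-1))*842) = 1/(6*(-18)*842) = 1/(-90936) = -1/90936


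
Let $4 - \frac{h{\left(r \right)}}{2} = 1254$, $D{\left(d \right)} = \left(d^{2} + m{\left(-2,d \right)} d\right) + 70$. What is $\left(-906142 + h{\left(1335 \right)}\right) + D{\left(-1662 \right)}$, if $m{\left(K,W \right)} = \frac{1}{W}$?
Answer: $1853673$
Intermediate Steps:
$D{\left(d \right)} = 71 + d^{2}$ ($D{\left(d \right)} = \left(d^{2} + \frac{d}{d}\right) + 70 = \left(d^{2} + 1\right) + 70 = \left(1 + d^{2}\right) + 70 = 71 + d^{2}$)
$h{\left(r \right)} = -2500$ ($h{\left(r \right)} = 8 - 2508 = -2500$)
$\left(-906142 + h{\left(1335 \right)}\right) + D{\left(-1662 \right)} = \left(-906142 - 2500\right) + \left(71 + \left(-1662\right)^{2}\right) = -908642 + \left(71 + 2762244\right) = -908642 + 2762315 = 1853673$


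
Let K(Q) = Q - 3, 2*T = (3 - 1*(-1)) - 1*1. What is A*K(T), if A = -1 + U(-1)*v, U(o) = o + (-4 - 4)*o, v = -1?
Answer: 12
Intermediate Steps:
T = 3/2 (T = ((3 - 1*(-1)) - 1*1)/2 = ((3 + 1) - 1)/2 = (4 - 1)/2 = (½)*3 = 3/2 ≈ 1.5000)
K(Q) = -3 + Q
U(o) = -7*o (U(o) = o - 8*o = -7*o)
A = -8 (A = -1 - 7*(-1)*(-1) = -1 + 7*(-1) = -1 - 7 = -8)
A*K(T) = -8*(-3 + 3/2) = -8*(-3/2) = 12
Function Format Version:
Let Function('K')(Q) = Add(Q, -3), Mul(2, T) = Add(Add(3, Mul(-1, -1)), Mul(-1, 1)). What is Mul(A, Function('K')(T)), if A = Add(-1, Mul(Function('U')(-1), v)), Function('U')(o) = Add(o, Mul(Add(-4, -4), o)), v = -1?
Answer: 12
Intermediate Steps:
T = Rational(3, 2) (T = Mul(Rational(1, 2), Add(Add(3, Mul(-1, -1)), Mul(-1, 1))) = Mul(Rational(1, 2), Add(Add(3, 1), -1)) = Mul(Rational(1, 2), Add(4, -1)) = Mul(Rational(1, 2), 3) = Rational(3, 2) ≈ 1.5000)
Function('K')(Q) = Add(-3, Q)
Function('U')(o) = Mul(-7, o) (Function('U')(o) = Add(o, Mul(-8, o)) = Mul(-7, o))
A = -8 (A = Add(-1, Mul(Mul(-7, -1), -1)) = Add(-1, Mul(7, -1)) = Add(-1, -7) = -8)
Mul(A, Function('K')(T)) = Mul(-8, Add(-3, Rational(3, 2))) = Mul(-8, Rational(-3, 2)) = 12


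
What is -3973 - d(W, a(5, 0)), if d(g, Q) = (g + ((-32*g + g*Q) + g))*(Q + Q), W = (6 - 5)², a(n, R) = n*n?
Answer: -3723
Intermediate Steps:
a(n, R) = n²
W = 1 (W = 1² = 1)
d(g, Q) = 2*Q*(-30*g + Q*g) (d(g, Q) = (g + ((-32*g + Q*g) + g))*(2*Q) = (g + (-31*g + Q*g))*(2*Q) = (-30*g + Q*g)*(2*Q) = 2*Q*(-30*g + Q*g))
-3973 - d(W, a(5, 0)) = -3973 - 2*5²*(-30 + 5²) = -3973 - 2*25*(-30 + 25) = -3973 - 2*25*(-5) = -3973 - 1*(-250) = -3973 + 250 = -3723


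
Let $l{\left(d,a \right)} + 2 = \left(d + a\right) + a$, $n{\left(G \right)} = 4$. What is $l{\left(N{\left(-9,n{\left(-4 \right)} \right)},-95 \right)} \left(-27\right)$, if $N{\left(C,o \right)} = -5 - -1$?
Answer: $5292$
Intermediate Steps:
$N{\left(C,o \right)} = -4$ ($N{\left(C,o \right)} = -5 + 1 = -4$)
$l{\left(d,a \right)} = -2 + d + 2 a$ ($l{\left(d,a \right)} = -2 + \left(\left(d + a\right) + a\right) = -2 + \left(\left(a + d\right) + a\right) = -2 + \left(d + 2 a\right) = -2 + d + 2 a$)
$l{\left(N{\left(-9,n{\left(-4 \right)} \right)},-95 \right)} \left(-27\right) = \left(-2 - 4 + 2 \left(-95\right)\right) \left(-27\right) = \left(-2 - 4 - 190\right) \left(-27\right) = \left(-196\right) \left(-27\right) = 5292$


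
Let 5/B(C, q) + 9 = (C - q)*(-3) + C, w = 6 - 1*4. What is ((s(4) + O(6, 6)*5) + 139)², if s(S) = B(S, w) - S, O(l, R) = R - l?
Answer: 2190400/121 ≈ 18102.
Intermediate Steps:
w = 2 (w = 6 - 4 = 2)
B(C, q) = 5/(-9 - 2*C + 3*q) (B(C, q) = 5/(-9 + ((C - q)*(-3) + C)) = 5/(-9 + ((-3*C + 3*q) + C)) = 5/(-9 + (-2*C + 3*q)) = 5/(-9 - 2*C + 3*q))
s(S) = -S + 5/(-3 - 2*S) (s(S) = 5/(-9 - 2*S + 3*2) - S = 5/(-9 - 2*S + 6) - S = 5/(-3 - 2*S) - S = -S + 5/(-3 - 2*S))
((s(4) + O(6, 6)*5) + 139)² = (((-5 - 1*4*(3 + 2*4))/(3 + 2*4) + (6 - 1*6)*5) + 139)² = (((-5 - 1*4*(3 + 8))/(3 + 8) + (6 - 6)*5) + 139)² = (((-5 - 1*4*11)/11 + 0*5) + 139)² = (((-5 - 44)/11 + 0) + 139)² = (((1/11)*(-49) + 0) + 139)² = ((-49/11 + 0) + 139)² = (-49/11 + 139)² = (1480/11)² = 2190400/121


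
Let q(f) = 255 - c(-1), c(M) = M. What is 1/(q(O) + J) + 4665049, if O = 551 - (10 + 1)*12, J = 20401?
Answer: 96365917194/20657 ≈ 4.6650e+6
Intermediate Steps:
O = 419 (O = 551 - 11*12 = 551 - 1*132 = 551 - 132 = 419)
q(f) = 256 (q(f) = 255 - 1*(-1) = 255 + 1 = 256)
1/(q(O) + J) + 4665049 = 1/(256 + 20401) + 4665049 = 1/20657 + 4665049 = 96365917194/20657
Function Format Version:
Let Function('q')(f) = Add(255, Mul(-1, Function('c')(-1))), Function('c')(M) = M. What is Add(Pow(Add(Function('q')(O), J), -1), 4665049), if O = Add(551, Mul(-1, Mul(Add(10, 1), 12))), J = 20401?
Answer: Rational(96365917194, 20657) ≈ 4.6650e+6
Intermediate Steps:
O = 419 (O = Add(551, Mul(-1, Mul(11, 12))) = Add(551, Mul(-1, 132)) = Add(551, -132) = 419)
Function('q')(f) = 256 (Function('q')(f) = Add(255, Mul(-1, -1)) = Add(255, 1) = 256)
Add(Pow(Add(Function('q')(O), J), -1), 4665049) = Add(Pow(Add(256, 20401), -1), 4665049) = Add(Pow(20657, -1), 4665049) = Add(Rational(1, 20657), 4665049) = Rational(96365917194, 20657)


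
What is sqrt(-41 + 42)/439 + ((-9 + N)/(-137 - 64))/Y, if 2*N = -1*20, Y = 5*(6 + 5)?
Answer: 19396/4853145 ≈ 0.0039966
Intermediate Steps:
Y = 55 (Y = 5*11 = 55)
N = -10 (N = (-1*20)/2 = (1/2)*(-20) = -10)
sqrt(-41 + 42)/439 + ((-9 + N)/(-137 - 64))/Y = sqrt(-41 + 42)/439 + ((-9 - 10)/(-137 - 64))/55 = sqrt(1)*(1/439) - 19/(-201)*(1/55) = 1*(1/439) - 19*(-1/201)*(1/55) = 1/439 + (19/201)*(1/55) = 1/439 + 19/11055 = 19396/4853145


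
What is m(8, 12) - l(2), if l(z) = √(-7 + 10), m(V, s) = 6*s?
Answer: 72 - √3 ≈ 70.268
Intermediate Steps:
l(z) = √3
m(8, 12) - l(2) = 6*12 - √3 = 72 - √3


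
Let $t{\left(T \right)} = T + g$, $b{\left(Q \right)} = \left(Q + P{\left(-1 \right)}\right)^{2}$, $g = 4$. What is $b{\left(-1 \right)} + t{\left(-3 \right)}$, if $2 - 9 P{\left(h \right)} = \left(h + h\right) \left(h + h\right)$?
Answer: $\frac{202}{81} \approx 2.4938$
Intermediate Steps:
$P{\left(h \right)} = \frac{2}{9} - \frac{4 h^{2}}{9}$ ($P{\left(h \right)} = \frac{2}{9} - \frac{\left(h + h\right) \left(h + h\right)}{9} = \frac{2}{9} - \frac{2 h 2 h}{9} = \frac{2}{9} - \frac{4 h^{2}}{9}$)
$b{\left(Q \right)} = \left(- \frac{2}{9} + Q\right)^{2}$ ($b{\left(Q \right)} = \left(Q + \left(\frac{2}{9} - \frac{4 \left(-1\right)^{2}}{9}\right)\right)^{2} = \left(Q + \left(\frac{2}{9} - \frac{4}{9}\right)\right)^{2} = \left(Q - \frac{2}{9}\right)^{2} = \left(- \frac{2}{9} + Q\right)^{2}$)
$t{\left(T \right)} = 4 + T$ ($t{\left(T \right)} = T + 4 = 4 + T$)
$b{\left(-1 \right)} + t{\left(-3 \right)} = \frac{\left(-2 + 9 \left(-1\right)\right)^{2}}{81} + \left(4 - 3\right) = \frac{\left(-2 - 9\right)^{2}}{81} + 1 = \frac{\left(-11\right)^{2}}{81} + 1 = \frac{1}{81} \cdot 121 + 1 = \frac{121}{81} + 1 = \frac{202}{81}$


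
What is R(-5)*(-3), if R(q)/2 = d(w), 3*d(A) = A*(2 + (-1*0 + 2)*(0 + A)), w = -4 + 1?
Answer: -24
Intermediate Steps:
w = -3
d(A) = A*(2 + 2*A)/3 (d(A) = (A*(2 + (-1*0 + 2)*(0 + A)))/3 = (A*(2 + (0 + 2)*A))/3 = (A*(2 + 2*A))/3 = A*(2 + 2*A)/3)
R(q) = 8 (R(q) = 2*((⅔)*(-3)*(1 - 3)) = 2*((⅔)*(-3)*(-2)) = 2*4 = 8)
R(-5)*(-3) = 8*(-3) = -24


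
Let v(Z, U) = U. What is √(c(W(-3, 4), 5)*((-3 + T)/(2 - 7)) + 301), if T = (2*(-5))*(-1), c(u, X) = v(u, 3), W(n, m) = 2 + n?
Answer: 2*√1855/5 ≈ 17.228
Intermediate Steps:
c(u, X) = 3
T = 10 (T = -10*(-1) = 10)
√(c(W(-3, 4), 5)*((-3 + T)/(2 - 7)) + 301) = √(3*((-3 + 10)/(2 - 7)) + 301) = √(3*(7/(-5)) + 301) = √(3*(7*(-⅕)) + 301) = √(3*(-7/5) + 301) = √(-21/5 + 301) = √(1484/5) = 2*√1855/5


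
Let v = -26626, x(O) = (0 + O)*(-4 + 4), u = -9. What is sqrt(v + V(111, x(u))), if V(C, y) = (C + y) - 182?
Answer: I*sqrt(26697) ≈ 163.39*I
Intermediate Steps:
x(O) = 0 (x(O) = O*0 = 0)
V(C, y) = -182 + C + y
sqrt(v + V(111, x(u))) = sqrt(-26626 + (-182 + 111 + 0)) = sqrt(-26626 - 71) = sqrt(-26697) = I*sqrt(26697)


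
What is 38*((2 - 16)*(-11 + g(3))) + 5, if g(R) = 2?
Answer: 4793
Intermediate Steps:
38*((2 - 16)*(-11 + g(3))) + 5 = 38*((2 - 16)*(-11 + 2)) + 5 = 38*(-14*(-9)) + 5 = 38*126 + 5 = 4788 + 5 = 4793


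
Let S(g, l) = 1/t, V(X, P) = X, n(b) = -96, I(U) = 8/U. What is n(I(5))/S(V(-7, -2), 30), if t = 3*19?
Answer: -5472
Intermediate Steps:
t = 57
S(g, l) = 1/57
n(I(5))/S(V(-7, -2), 30) = -96/1/57 = -96*57 = -5472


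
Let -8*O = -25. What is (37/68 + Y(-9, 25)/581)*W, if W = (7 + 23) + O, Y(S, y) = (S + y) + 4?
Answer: 6057105/316064 ≈ 19.164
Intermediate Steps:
O = 25/8 (O = -1/8*(-25) = 25/8 ≈ 3.1250)
Y(S, y) = 4 + S + y
W = 265/8 (W = (7 + 23) + 25/8 = 30 + 25/8 = 265/8 ≈ 33.125)
(37/68 + Y(-9, 25)/581)*W = (37/68 + (4 - 9 + 25)/581)*(265/8) = (37*(1/68) + 20*(1/581))*(265/8) = (37/68 + 20/581)*(265/8) = (22857/39508)*(265/8) = 6057105/316064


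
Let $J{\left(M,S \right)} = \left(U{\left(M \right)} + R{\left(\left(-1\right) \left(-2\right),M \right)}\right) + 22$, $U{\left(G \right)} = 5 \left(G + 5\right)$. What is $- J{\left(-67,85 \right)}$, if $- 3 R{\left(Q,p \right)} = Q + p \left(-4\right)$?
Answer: $378$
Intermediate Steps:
$R{\left(Q,p \right)} = - \frac{Q}{3} + \frac{4 p}{3}$ ($R{\left(Q,p \right)} = - \frac{Q + p \left(-4\right)}{3} = - \frac{Q - 4 p}{3} = - \frac{Q}{3} + \frac{4 p}{3}$)
$U{\left(G \right)} = 25 + 5 G$ ($U{\left(G \right)} = 5 \left(5 + G\right) = 25 + 5 G$)
$J{\left(M,S \right)} = \frac{139}{3} + \frac{19 M}{3}$ ($J{\left(M,S \right)} = \left(\left(25 + 5 M\right) + \left(- \frac{\left(-1\right) \left(-2\right)}{3} + \frac{4 M}{3}\right)\right) + 22 = \left(\left(25 + 5 M\right) + \left(\left(- \frac{1}{3}\right) 2 + \frac{4 M}{3}\right)\right) + 22 = \left(\left(25 + 5 M\right) + \left(- \frac{2}{3} + \frac{4 M}{3}\right)\right) + 22 = \left(\frac{73}{3} + \frac{19 M}{3}\right) + 22 = \frac{139}{3} + \frac{19 M}{3}$)
$- J{\left(-67,85 \right)} = - (\frac{139}{3} + \frac{19}{3} \left(-67\right)) = - (\frac{139}{3} - \frac{1273}{3}) = \left(-1\right) \left(-378\right) = 378$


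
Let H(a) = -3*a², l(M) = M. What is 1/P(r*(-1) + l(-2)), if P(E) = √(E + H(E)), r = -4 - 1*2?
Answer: -I*√11/22 ≈ -0.15076*I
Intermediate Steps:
r = -6 (r = -4 - 2 = -6)
P(E) = √(E - 3*E²)
1/P(r*(-1) + l(-2)) = 1/(√((-6*(-1) - 2)*(1 - 3*(-6*(-1) - 2)))) = 1/(√((6 - 2)*(1 - 3*(6 - 2)))) = 1/(√(4*(1 - 3*4))) = 1/(√(4*(1 - 12))) = 1/(√(4*(-11))) = 1/(√(-44)) = 1/(2*I*√11) = -I*√11/22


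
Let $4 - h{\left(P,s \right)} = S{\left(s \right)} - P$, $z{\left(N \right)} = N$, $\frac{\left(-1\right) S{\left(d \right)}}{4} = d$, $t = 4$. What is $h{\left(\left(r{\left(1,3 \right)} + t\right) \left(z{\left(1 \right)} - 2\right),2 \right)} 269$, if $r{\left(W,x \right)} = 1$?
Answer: $1883$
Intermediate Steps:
$S{\left(d \right)} = - 4 d$
$h{\left(P,s \right)} = 4 + P + 4 s$ ($h{\left(P,s \right)} = 4 - \left(- 4 s - P\right) = 4 - \left(- P - 4 s\right) = 4 + \left(P + 4 s\right) = 4 + P + 4 s$)
$h{\left(\left(r{\left(1,3 \right)} + t\right) \left(z{\left(1 \right)} - 2\right),2 \right)} 269 = \left(4 + \left(1 + 4\right) \left(1 - 2\right) + 4 \cdot 2\right) 269 = \left(4 + 5 \left(-1\right) + 8\right) 269 = \left(4 - 5 + 8\right) 269 = 7 \cdot 269 = 1883$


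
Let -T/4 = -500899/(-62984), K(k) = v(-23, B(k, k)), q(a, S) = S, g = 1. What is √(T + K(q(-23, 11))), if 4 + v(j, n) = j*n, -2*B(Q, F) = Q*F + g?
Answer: √338976030230/15746 ≈ 36.976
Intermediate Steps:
B(Q, F) = -½ - F*Q/2 (B(Q, F) = -(Q*F + 1)/2 = -(F*Q + 1)/2 = -(1 + F*Q)/2 = -½ - F*Q/2)
v(j, n) = -4 + j*n
K(k) = 15/2 + 23*k²/2 (K(k) = -4 - 23*(-½ - k*k/2) = -4 - 23*(-½ - k²/2) = -4 + (23/2 + 23*k²/2) = 15/2 + 23*k²/2)
T = -500899/15746 (T = -(-2003596)/(-62984) = -(-2003596)*(-1)/62984 = -4*500899/62984 = -500899/15746 ≈ -31.811)
√(T + K(q(-23, 11))) = √(-500899/15746 + (15/2 + (23/2)*11²)) = √(-500899/15746 + (15/2 + (23/2)*121)) = √(-500899/15746 + (15/2 + 2783/2)) = √(-500899/15746 + 1399) = √(21527755/15746) = √338976030230/15746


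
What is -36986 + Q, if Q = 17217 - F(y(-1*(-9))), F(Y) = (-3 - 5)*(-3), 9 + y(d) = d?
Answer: -19793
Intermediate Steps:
y(d) = -9 + d
F(Y) = 24 (F(Y) = -8*(-3) = 24)
Q = 17193 (Q = 17217 - 1*24 = 17217 - 24 = 17193)
-36986 + Q = -36986 + 17193 = -19793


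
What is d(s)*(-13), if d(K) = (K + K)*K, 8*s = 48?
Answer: -936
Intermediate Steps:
s = 6 (s = (1/8)*48 = 6)
d(K) = 2*K**2 (d(K) = (2*K)*K = 2*K**2)
d(s)*(-13) = (2*6**2)*(-13) = (2*36)*(-13) = 72*(-13) = -936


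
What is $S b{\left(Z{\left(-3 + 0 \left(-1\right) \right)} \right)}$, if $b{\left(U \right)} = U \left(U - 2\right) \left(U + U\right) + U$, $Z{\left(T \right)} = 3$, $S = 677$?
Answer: $14217$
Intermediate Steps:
$b{\left(U \right)} = U + 2 U^{2} \left(-2 + U\right)$ ($b{\left(U \right)} = U \left(-2 + U\right) 2 U + U = U 2 U \left(-2 + U\right) + U = 2 U^{2} \left(-2 + U\right) + U = U + 2 U^{2} \left(-2 + U\right)$)
$S b{\left(Z{\left(-3 + 0 \left(-1\right) \right)} \right)} = 677 \cdot 3 \left(1 - 12 + 2 \cdot 3^{2}\right) = 677 \cdot 3 \left(1 - 12 + 2 \cdot 9\right) = 677 \cdot 3 \left(1 - 12 + 18\right) = 677 \cdot 3 \cdot 7 = 677 \cdot 21 = 14217$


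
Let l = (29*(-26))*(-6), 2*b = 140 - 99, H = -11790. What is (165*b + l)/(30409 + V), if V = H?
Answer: 15813/37238 ≈ 0.42465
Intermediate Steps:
b = 41/2 (b = (140 - 99)/2 = (½)*41 = 41/2 ≈ 20.500)
l = 4524 (l = -754*(-6) = 4524)
V = -11790
(165*b + l)/(30409 + V) = (165*(41/2) + 4524)/(30409 - 11790) = (6765/2 + 4524)/18619 = (15813/2)*(1/18619) = 15813/37238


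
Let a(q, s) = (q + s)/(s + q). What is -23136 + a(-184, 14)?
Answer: -23135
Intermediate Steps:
a(q, s) = 1 (a(q, s) = (q + s)/(q + s) = 1)
-23136 + a(-184, 14) = -23136 + 1 = -23135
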